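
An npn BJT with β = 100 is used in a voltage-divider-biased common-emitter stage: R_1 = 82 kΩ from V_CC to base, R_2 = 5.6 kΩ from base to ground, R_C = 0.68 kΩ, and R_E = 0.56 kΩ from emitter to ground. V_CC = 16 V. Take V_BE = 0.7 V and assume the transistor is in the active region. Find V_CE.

V_CE ≈ 15 V

Thevenize the base divider: V_Th = V_CC·R_2/(R_1+R_2) = 16×5.6/87.6 = 1.02 V, R_Th = R_1‖R_2 = 5.24 kΩ.
Base-emitter loop: V_Th = I_B·R_Th + V_BE + (β+1)I_B·R_E, so I_B = (1.02 − 0.7) / (5.24 + 101×0.56) = 0.00522 mA.
I_C = β·I_B = 100×0.00522 = 0.522 mA, and I_E = (β+1)I_B = 0.528 mA.
V_CE = V_CC − I_C·R_C − I_E·R_E = 16 − 0.522×0.68 − 0.528×0.56 = 15.3 V.
V_CE = 15.3 V > 0.2 V confirms active-region operation.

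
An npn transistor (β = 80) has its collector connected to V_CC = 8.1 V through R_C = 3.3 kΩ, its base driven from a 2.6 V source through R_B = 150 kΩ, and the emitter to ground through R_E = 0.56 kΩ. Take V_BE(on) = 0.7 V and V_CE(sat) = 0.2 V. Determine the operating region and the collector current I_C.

active; I_C ≈ 0.78 mA

Assume active. Base-emitter loop: I_B = (V_BB − V_BE)/(R_B + (β+1)R_E) = (2.6 − 0.7)/(150 + 81×0.56) = 0.00973 mA.
I_C = β·I_B = 80×0.00973 = 0.778 mA.
V_CE = V_CC − I_C·R_C − I_E·R_E = 8.1 − 0.778×3.3 − 0.788×0.56 = 5.09 V > V_CE(sat), so the active-region assumption holds.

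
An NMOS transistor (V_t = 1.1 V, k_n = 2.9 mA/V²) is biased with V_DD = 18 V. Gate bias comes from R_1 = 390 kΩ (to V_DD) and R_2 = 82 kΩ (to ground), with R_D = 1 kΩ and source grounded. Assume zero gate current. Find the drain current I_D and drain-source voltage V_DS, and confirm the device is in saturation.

I_D ≈ 6 mA, V_DS ≈ 12 V

V_G = V_DD·R_2/(R_1+R_2) = 18×82/472 = 3.13 V. With the source grounded, V_GS = V_G = 3.13 V.
Assume saturation: I_D = (k_n/2)(V_GS − V_t)² = (2.9/2)×(3.13 − 1.1)² = 1.45×2.03² = 5.96 mA.
V_DS = V_DD − I_D·R_D = 18 − 5.96×1 = 12 V.
Saturation requires V_DS ≥ V_GS − V_t = 2.03 V; 12 ≥ 2.03 ✓.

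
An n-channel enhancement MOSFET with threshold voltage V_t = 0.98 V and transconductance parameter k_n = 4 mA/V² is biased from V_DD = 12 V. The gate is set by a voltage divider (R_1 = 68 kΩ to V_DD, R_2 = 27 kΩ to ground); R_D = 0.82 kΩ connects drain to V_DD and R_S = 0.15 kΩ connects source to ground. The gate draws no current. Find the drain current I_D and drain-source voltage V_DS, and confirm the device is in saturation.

I_D ≈ 5.3 mA, V_DS ≈ 6.8 V

V_G = V_DD·R_2/(R_1+R_2) = 12×27/95 = 3.41 V.
Assume saturation: I_D = (k_n/2)(V_GS − V_t)² with V_GS = V_G − I_D·R_S = 3.41 − 0.15·I_D.
Substituting gives 0.045·I_D² − 2.46·I_D + 11.8 = 0, with roots I_D = 5.33 or 49.3 mA.
The root I_D = 49.3 mA gives V_GS = -3.99 V ≤ V_t, so take I_D = 5.33 mA.
Then V_GS = 2.61 V and V_DS = V_DD − I_D(R_D+R_S) = 12 − 5.33×0.97 = 6.83 V.
Saturation requires V_DS ≥ V_GS − V_t = 1.63 V; 6.83 ≥ 1.63 ✓.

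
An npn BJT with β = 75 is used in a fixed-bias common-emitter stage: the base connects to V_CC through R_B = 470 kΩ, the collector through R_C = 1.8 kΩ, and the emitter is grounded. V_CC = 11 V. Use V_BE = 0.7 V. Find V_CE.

Base loop: V_CC = I_B·R_B + V_BE, so I_B = (11 − 0.7)/470 kΩ = 0.0219 mA.
In the active region I_C = β·I_B = 75 × 0.0219 = 1.64 mA.
Collector loop: V_CE = V_CC − I_C·R_C = 11 − 1.64×1.8 = 8.04 V.
Since V_CE = 8.04 V > V_CE(sat) ≈ 0.2 V, the transistor is in the active region as assumed.

V_CE ≈ 8 V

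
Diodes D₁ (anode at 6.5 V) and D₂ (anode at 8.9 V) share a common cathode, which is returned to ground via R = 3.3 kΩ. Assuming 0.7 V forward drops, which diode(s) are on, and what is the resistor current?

Only D₂ conducts; I_R ≈ 2.5 mA

Assume both conduct. Then node N would need to be at both 6.5−0.7 = 5.8 V and 8.9−0.7 = 8.2 V, which is impossible.
Assume only D₂ conducts: V_N = 8.9 − 0.7 = 8.2 V, so I_R = 8.2/3.3 = 2.48 mA.
Check D₁: its anode-to-cathode voltage is 6.5 − 8.2 = -1.7 V < 0.7 V, so it is off. The assumption is consistent.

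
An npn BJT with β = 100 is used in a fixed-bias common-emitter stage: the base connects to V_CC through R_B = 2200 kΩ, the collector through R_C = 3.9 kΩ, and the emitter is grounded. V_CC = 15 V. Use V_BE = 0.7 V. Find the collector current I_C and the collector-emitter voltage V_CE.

I_C ≈ 0.65 mA, V_CE ≈ 12 V

Base loop: V_CC = I_B·R_B + V_BE, so I_B = (15 − 0.7)/2200 kΩ = 0.0065 mA.
In the active region I_C = β·I_B = 100 × 0.0065 = 0.65 mA.
Collector loop: V_CE = V_CC − I_C·R_C = 15 − 0.65×3.9 = 12.5 V.
Since V_CE = 12.5 V > V_CE(sat) ≈ 0.2 V, the transistor is in the active region as assumed.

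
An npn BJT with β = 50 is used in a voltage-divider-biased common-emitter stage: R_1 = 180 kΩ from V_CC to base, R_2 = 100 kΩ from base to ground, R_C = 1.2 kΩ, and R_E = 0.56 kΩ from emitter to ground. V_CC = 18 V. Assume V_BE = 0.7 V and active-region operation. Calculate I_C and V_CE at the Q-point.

Thevenize the base divider: V_Th = V_CC·R_2/(R_1+R_2) = 18×100/280 = 6.43 V, R_Th = R_1‖R_2 = 64.3 kΩ.
Base-emitter loop: V_Th = I_B·R_Th + V_BE + (β+1)I_B·R_E, so I_B = (6.43 − 0.7) / (64.3 + 51×0.56) = 0.0617 mA.
I_C = β·I_B = 50×0.0617 = 3.08 mA, and I_E = (β+1)I_B = 3.15 mA.
V_CE = V_CC − I_C·R_C − I_E·R_E = 18 − 3.08×1.2 − 3.15×0.56 = 12.5 V.
V_CE = 12.5 V > 0.2 V confirms active-region operation.

I_C ≈ 3.1 mA, V_CE ≈ 13 V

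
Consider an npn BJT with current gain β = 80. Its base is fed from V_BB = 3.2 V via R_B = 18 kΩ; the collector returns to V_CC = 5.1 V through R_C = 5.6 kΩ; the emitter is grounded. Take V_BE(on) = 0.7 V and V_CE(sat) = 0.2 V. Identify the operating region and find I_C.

Assume active: I_B = (3.2 − 0.7)/18 = 0.139 mA, giving I_C = β·I_B = 11.1 mA.
But then V_CE = 5.1 − 11.1×5.6 = -57.1 V < V_CE(sat) = 0.2 V — impossible in the active region.
So the transistor is saturated. With V_CE = 0.2 V, I_C = (V_CC − 0.2)/R_C = 4.9/5.6 = 0.875 mA.
Check: β·I_B = 11.1 mA > I_C = 0.875 mA, confirming saturation.

saturation; I_C ≈ 0.88 mA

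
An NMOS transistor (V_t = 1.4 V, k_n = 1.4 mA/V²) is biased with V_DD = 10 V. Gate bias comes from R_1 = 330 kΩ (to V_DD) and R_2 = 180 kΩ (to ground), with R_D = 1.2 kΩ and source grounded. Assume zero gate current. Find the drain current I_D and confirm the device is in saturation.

I_D ≈ 3.2 mA

V_G = V_DD·R_2/(R_1+R_2) = 10×180/510 = 3.53 V. With the source grounded, V_GS = V_G = 3.53 V.
Assume saturation: I_D = (k_n/2)(V_GS − V_t)² = (1.4/2)×(3.53 − 1.4)² = 0.7×2.13² = 3.17 mA.
V_DS = V_DD − I_D·R_D = 10 − 3.17×1.2 = 6.19 V.
Saturation requires V_DS ≥ V_GS − V_t = 2.13 V; 6.19 ≥ 2.13 ✓.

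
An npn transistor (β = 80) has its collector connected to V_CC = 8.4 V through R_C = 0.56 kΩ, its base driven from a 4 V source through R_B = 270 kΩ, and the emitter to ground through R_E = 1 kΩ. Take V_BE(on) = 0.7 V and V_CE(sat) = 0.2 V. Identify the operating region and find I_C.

active; I_C ≈ 0.75 mA

Assume active. Base-emitter loop: I_B = (V_BB − V_BE)/(R_B + (β+1)R_E) = (4 − 0.7)/(270 + 81×1) = 0.0094 mA.
I_C = β·I_B = 80×0.0094 = 0.752 mA.
V_CE = V_CC − I_C·R_C − I_E·R_E = 8.4 − 0.752×0.56 − 0.762×1 = 7.22 V > V_CE(sat), so the active-region assumption holds.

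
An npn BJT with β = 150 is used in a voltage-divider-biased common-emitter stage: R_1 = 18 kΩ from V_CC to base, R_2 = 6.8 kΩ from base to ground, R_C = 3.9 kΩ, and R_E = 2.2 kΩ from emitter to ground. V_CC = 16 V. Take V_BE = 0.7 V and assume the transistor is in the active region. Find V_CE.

Thevenize the base divider: V_Th = V_CC·R_2/(R_1+R_2) = 16×6.8/24.8 = 4.39 V, R_Th = R_1‖R_2 = 4.94 kΩ.
Base-emitter loop: V_Th = I_B·R_Th + V_BE + (β+1)I_B·R_E, so I_B = (4.39 − 0.7) / (4.94 + 151×2.2) = 0.0109 mA.
I_C = β·I_B = 150×0.0109 = 1.64 mA, and I_E = (β+1)I_B = 1.65 mA.
V_CE = V_CC − I_C·R_C − I_E·R_E = 16 − 1.64×3.9 − 1.65×2.2 = 5.97 V.
V_CE = 5.97 V > 0.2 V confirms active-region operation.

V_CE ≈ 6 V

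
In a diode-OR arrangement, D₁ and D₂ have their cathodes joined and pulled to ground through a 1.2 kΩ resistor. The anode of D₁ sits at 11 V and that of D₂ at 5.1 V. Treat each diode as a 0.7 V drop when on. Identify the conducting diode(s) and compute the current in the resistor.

Only D₁ conducts; I_R ≈ 8.6 mA

Assume both conduct. Then node N would need to be at both 11−0.7 = 10.3 V and 5.1−0.7 = 4.4 V, which is impossible.
Assume only D₁ conducts: V_N = 11 − 0.7 = 10.3 V, so I_R = 10.3/1.2 = 8.58 mA.
Check D₂: its anode-to-cathode voltage is 5.1 − 10.3 = -5.2 V < 0.7 V, so it is off. The assumption is consistent.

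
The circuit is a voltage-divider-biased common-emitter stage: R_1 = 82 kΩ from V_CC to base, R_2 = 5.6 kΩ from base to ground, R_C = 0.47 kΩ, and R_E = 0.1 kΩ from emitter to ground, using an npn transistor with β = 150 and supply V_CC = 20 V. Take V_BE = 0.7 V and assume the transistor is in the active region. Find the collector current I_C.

Thevenize the base divider: V_Th = V_CC·R_2/(R_1+R_2) = 20×5.6/87.6 = 1.28 V, R_Th = R_1‖R_2 = 5.24 kΩ.
Base-emitter loop: V_Th = I_B·R_Th + V_BE + (β+1)I_B·R_E, so I_B = (1.28 − 0.7) / (5.24 + 151×0.1) = 0.0284 mA.
I_C = β·I_B = 150×0.0284 = 4.27 mA, and I_E = (β+1)I_B = 4.29 mA.
V_CE = V_CC − I_C·R_C − I_E·R_E = 20 − 4.27×0.47 − 4.29×0.1 = 17.6 V.
V_CE = 17.6 V > 0.2 V confirms active-region operation.

I_C ≈ 4.3 mA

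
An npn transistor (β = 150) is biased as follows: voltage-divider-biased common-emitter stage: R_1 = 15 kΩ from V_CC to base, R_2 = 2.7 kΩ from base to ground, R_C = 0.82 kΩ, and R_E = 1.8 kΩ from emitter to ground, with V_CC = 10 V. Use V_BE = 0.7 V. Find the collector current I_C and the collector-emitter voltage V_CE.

Thevenize the base divider: V_Th = V_CC·R_2/(R_1+R_2) = 10×2.7/17.7 = 1.53 V, R_Th = R_1‖R_2 = 2.29 kΩ.
Base-emitter loop: V_Th = I_B·R_Th + V_BE + (β+1)I_B·R_E, so I_B = (1.53 − 0.7) / (2.29 + 151×1.8) = 0.00301 mA.
I_C = β·I_B = 150×0.00301 = 0.452 mA, and I_E = (β+1)I_B = 0.455 mA.
V_CE = V_CC − I_C·R_C − I_E·R_E = 10 − 0.452×0.82 − 0.455×1.8 = 8.81 V.
V_CE = 8.81 V > 0.2 V confirms active-region operation.

I_C ≈ 0.45 mA, V_CE ≈ 8.8 V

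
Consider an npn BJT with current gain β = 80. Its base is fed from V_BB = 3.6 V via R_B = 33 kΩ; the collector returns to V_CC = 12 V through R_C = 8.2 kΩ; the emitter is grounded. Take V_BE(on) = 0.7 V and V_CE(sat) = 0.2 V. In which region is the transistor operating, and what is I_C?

Assume active: I_B = (3.6 − 0.7)/33 = 0.0879 mA, giving I_C = β·I_B = 7.03 mA.
But then V_CE = 12 − 7.03×8.2 = -45.6 V < V_CE(sat) = 0.2 V — impossible in the active region.
So the transistor is saturated. With V_CE = 0.2 V, I_C = (V_CC − 0.2)/R_C = 11.8/8.2 = 1.44 mA.
Check: β·I_B = 7.03 mA > I_C = 1.44 mA, confirming saturation.

saturation; I_C ≈ 1.4 mA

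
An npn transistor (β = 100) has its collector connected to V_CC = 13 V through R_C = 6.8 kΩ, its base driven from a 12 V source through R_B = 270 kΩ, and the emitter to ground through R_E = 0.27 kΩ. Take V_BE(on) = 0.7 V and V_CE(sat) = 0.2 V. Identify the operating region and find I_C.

Assume active: I_B = (12 − 0.7)/(270 + 101×0.27) = 0.038 mA, I_C = β·I_B = 3.8 mA.
Then V_CE = 13 − 3.8×6.8 − 3.84×0.27 = -13.9 V < 0.2 V — the active assumption fails.
Re-solve with V_CE = 0.2 V. KCL at the emitter: V_E/R_E = (V_BB−0.7−V_E)/R_B + (V_CC−0.2−V_E)/R_C, giving V_E = 0.499 V.
I_C = (V_CC − 0.2 − V_E)/R_C = (12.8 − 0.499)/6.8 = 1.81 mA.
Check: I_B = (11.3 − 0.499)/270 = 0.04 mA, and β·I_B = 4 mA > I_C, confirming saturation.

saturation; I_C ≈ 1.8 mA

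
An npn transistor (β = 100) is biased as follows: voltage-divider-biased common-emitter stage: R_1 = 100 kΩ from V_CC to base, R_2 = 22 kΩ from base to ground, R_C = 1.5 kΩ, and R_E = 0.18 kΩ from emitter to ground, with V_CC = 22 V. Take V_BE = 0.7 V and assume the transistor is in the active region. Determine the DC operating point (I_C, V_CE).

I_C ≈ 9 mA, V_CE ≈ 6.8 V

Thevenize the base divider: V_Th = V_CC·R_2/(R_1+R_2) = 22×22/122 = 3.97 V, R_Th = R_1‖R_2 = 18 kΩ.
Base-emitter loop: V_Th = I_B·R_Th + V_BE + (β+1)I_B·R_E, so I_B = (3.97 − 0.7) / (18 + 101×0.18) = 0.0902 mA.
I_C = β·I_B = 100×0.0902 = 9.02 mA, and I_E = (β+1)I_B = 9.11 mA.
V_CE = V_CC − I_C·R_C − I_E·R_E = 22 − 9.02×1.5 − 9.11×0.18 = 6.83 V.
V_CE = 6.83 V > 0.2 V confirms active-region operation.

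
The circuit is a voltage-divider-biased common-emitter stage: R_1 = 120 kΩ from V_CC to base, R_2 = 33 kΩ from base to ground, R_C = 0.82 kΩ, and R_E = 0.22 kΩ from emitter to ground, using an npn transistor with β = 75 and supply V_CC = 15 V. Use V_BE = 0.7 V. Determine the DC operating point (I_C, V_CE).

Thevenize the base divider: V_Th = V_CC·R_2/(R_1+R_2) = 15×33/153 = 3.24 V, R_Th = R_1‖R_2 = 25.9 kΩ.
Base-emitter loop: V_Th = I_B·R_Th + V_BE + (β+1)I_B·R_E, so I_B = (3.24 − 0.7) / (25.9 + 76×0.22) = 0.0595 mA.
I_C = β·I_B = 75×0.0595 = 4.46 mA, and I_E = (β+1)I_B = 4.52 mA.
V_CE = V_CC − I_C·R_C − I_E·R_E = 15 − 4.46×0.82 − 4.52×0.22 = 10.3 V.
V_CE = 10.3 V > 0.2 V confirms active-region operation.

I_C ≈ 4.5 mA, V_CE ≈ 10 V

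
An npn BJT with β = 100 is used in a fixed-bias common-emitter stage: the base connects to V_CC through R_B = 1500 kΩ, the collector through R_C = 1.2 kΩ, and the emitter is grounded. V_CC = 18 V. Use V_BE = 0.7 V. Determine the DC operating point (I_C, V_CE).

I_C ≈ 1.2 mA, V_CE ≈ 17 V

Base loop: V_CC = I_B·R_B + V_BE, so I_B = (18 − 0.7)/1500 kΩ = 0.0115 mA.
In the active region I_C = β·I_B = 100 × 0.0115 = 1.15 mA.
Collector loop: V_CE = V_CC − I_C·R_C = 18 − 1.15×1.2 = 16.6 V.
Since V_CE = 16.6 V > V_CE(sat) ≈ 0.2 V, the transistor is in the active region as assumed.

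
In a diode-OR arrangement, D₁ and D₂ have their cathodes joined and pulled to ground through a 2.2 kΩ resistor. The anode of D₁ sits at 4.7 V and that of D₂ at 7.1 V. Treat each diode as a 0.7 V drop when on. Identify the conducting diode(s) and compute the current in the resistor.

Only D₂ conducts; I_R ≈ 2.9 mA

Assume both conduct. Then node N would need to be at both 4.7−0.7 = 4 V and 7.1−0.7 = 6.4 V, which is impossible.
Assume only D₂ conducts: V_N = 7.1 − 0.7 = 6.4 V, so I_R = 6.4/2.2 = 2.91 mA.
Check D₁: its anode-to-cathode voltage is 4.7 − 6.4 = -1.7 V < 0.7 V, so it is off. The assumption is consistent.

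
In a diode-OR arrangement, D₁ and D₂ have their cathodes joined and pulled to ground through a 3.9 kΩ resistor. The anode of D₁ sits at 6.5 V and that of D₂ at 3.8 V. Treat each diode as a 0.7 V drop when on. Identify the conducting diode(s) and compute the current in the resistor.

Only D₁ conducts; I_R ≈ 1.5 mA

Assume both conduct. Then node N would need to be at both 6.5−0.7 = 5.8 V and 3.8−0.7 = 3.1 V, which is impossible.
Assume only D₁ conducts: V_N = 6.5 − 0.7 = 5.8 V, so I_R = 5.8/3.9 = 1.49 mA.
Check D₂: its anode-to-cathode voltage is 3.8 − 5.8 = -2 V < 0.7 V, so it is off. The assumption is consistent.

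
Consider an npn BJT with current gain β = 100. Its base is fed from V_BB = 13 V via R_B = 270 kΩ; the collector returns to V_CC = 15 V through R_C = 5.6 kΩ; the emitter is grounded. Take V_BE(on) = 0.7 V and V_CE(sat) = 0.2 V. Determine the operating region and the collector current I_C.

Assume active: I_B = (13 − 0.7)/270 = 0.0456 mA, giving I_C = β·I_B = 4.56 mA.
But then V_CE = 15 − 4.56×5.6 = -10.5 V < V_CE(sat) = 0.2 V — impossible in the active region.
So the transistor is saturated. With V_CE = 0.2 V, I_C = (V_CC − 0.2)/R_C = 14.8/5.6 = 2.64 mA.
Check: β·I_B = 4.56 mA > I_C = 2.64 mA, confirming saturation.

saturation; I_C ≈ 2.6 mA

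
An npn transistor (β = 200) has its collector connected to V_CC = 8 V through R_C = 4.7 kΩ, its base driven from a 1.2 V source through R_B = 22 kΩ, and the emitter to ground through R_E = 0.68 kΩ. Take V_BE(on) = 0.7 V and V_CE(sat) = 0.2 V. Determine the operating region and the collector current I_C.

Assume active. Base-emitter loop: I_B = (V_BB − V_BE)/(R_B + (β+1)R_E) = (1.2 − 0.7)/(22 + 201×0.68) = 0.00315 mA.
I_C = β·I_B = 200×0.00315 = 0.63 mA.
V_CE = V_CC − I_C·R_C − I_E·R_E = 8 − 0.63×4.7 − 0.633×0.68 = 4.61 V > V_CE(sat), so the active-region assumption holds.

active; I_C ≈ 0.63 mA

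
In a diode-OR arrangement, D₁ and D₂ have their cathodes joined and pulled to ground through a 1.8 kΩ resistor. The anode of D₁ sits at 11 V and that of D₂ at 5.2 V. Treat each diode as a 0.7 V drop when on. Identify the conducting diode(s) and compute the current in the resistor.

Only D₁ conducts; I_R ≈ 5.7 mA

Assume both conduct. Then node N would need to be at both 11−0.7 = 10.3 V and 5.2−0.7 = 4.5 V, which is impossible.
Assume only D₁ conducts: V_N = 11 − 0.7 = 10.3 V, so I_R = 10.3/1.8 = 5.72 mA.
Check D₂: its anode-to-cathode voltage is 5.2 − 10.3 = -5.1 V < 0.7 V, so it is off. The assumption is consistent.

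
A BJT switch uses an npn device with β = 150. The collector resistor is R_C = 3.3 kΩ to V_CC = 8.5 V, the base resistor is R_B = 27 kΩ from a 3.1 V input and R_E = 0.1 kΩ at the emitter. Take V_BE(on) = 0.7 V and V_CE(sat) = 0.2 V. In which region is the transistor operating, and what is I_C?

Assume active: I_B = (3.1 − 0.7)/(27 + 151×0.1) = 0.057 mA, I_C = β·I_B = 8.55 mA.
Then V_CE = 8.5 − 8.55×3.3 − 8.61×0.1 = -20.6 V < 0.2 V — the active assumption fails.
Re-solve with V_CE = 0.2 V. KCL at the emitter: V_E/R_E = (V_BB−0.7−V_E)/R_B + (V_CC−0.2−V_E)/R_C, giving V_E = 0.252 V.
I_C = (V_CC − 0.2 − V_E)/R_C = (8.3 − 0.252)/3.3 = 2.44 mA.
Check: I_B = (2.4 − 0.252)/27 = 0.0796 mA, and β·I_B = 11.9 mA > I_C, confirming saturation.

saturation; I_C ≈ 2.4 mA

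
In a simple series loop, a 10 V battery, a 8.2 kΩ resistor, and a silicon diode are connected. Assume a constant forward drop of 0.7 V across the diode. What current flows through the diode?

KVL around the loop: 10 = V_D + I·R = 0.7 + I × 8.2 kΩ.
So I = (10 − 0.7) / 8.2 kΩ = 9.3 / 8.2 = 1.13 mA.

I ≈ 1.1 mA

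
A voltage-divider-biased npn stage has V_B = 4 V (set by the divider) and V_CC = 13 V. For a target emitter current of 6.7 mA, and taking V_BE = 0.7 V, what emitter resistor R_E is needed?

R_E ≈ 0.49 kΩ

V_E = V_B − V_BE = 4 − 0.7 = 3.3 V.
R_E = V_E / I_E = 3.3 / 6.7 = 0.493 kΩ.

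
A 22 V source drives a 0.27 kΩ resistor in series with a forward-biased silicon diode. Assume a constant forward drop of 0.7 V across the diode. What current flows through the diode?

KVL around the loop: 22 = V_D + I·R = 0.7 + I × 0.27 kΩ.
So I = (22 − 0.7) / 0.27 kΩ = 21.3 / 0.27 = 78.9 mA.

I ≈ 79 mA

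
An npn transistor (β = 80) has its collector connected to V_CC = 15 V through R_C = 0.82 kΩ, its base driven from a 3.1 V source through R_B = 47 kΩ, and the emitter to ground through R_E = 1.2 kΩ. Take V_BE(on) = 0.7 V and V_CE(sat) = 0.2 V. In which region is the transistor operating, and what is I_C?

active; I_C ≈ 1.3 mA

Assume active. Base-emitter loop: I_B = (V_BB − V_BE)/(R_B + (β+1)R_E) = (3.1 − 0.7)/(47 + 81×1.2) = 0.0166 mA.
I_C = β·I_B = 80×0.0166 = 1.33 mA.
V_CE = V_CC − I_C·R_C − I_E·R_E = 15 − 1.33×0.82 − 1.35×1.2 = 12.3 V > V_CE(sat), so the active-region assumption holds.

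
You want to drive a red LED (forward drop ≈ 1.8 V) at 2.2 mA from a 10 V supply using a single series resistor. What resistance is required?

R ≈ 3.7 kΩ

The resistor drops V_S − V_D = 10 − 1.8 = 8.2 V at 2.2 mA.
R = 8.2 V / 2.2 mA = 3.73 kΩ.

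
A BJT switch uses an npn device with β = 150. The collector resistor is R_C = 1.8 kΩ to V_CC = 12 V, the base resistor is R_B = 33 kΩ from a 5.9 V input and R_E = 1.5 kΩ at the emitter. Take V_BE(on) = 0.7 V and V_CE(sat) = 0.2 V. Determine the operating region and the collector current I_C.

Assume active. Base-emitter loop: I_B = (V_BB − V_BE)/(R_B + (β+1)R_E) = (5.9 − 0.7)/(33 + 151×1.5) = 0.02 mA.
I_C = β·I_B = 150×0.02 = 3.01 mA.
V_CE = V_CC − I_C·R_C − I_E·R_E = 12 − 3.01×1.8 − 3.03×1.5 = 2.05 V > V_CE(sat), so the active-region assumption holds.

active; I_C ≈ 3 mA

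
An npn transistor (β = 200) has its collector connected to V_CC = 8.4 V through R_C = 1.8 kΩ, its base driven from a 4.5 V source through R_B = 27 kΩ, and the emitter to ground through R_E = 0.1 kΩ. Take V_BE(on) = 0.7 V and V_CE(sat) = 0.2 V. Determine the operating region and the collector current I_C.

saturation; I_C ≈ 4.3 mA

Assume active: I_B = (4.5 − 0.7)/(27 + 201×0.1) = 0.0807 mA, I_C = β·I_B = 16.1 mA.
Then V_CE = 8.4 − 16.1×1.8 − 16.2×0.1 = -22.3 V < 0.2 V — the active assumption fails.
Re-solve with V_CE = 0.2 V. KCL at the emitter: V_E/R_E = (V_BB−0.7−V_E)/R_B + (V_CC−0.2−V_E)/R_C, giving V_E = 0.443 V.
I_C = (V_CC − 0.2 − V_E)/R_C = (8.2 − 0.443)/1.8 = 4.31 mA.
Check: I_B = (3.8 − 0.443)/27 = 0.124 mA, and β·I_B = 24.9 mA > I_C, confirming saturation.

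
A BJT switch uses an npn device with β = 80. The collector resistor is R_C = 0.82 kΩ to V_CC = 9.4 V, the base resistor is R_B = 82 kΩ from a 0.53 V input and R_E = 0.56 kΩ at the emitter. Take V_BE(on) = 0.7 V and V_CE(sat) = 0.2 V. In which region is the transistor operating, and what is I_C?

V_BB = 0.53 V ≤ V_BE(on) = 0.7 V, so the base-emitter junction is not forward biased.
The transistor is in cutoff: I_B = I_C = 0.

cutoff; I_C ≈ 0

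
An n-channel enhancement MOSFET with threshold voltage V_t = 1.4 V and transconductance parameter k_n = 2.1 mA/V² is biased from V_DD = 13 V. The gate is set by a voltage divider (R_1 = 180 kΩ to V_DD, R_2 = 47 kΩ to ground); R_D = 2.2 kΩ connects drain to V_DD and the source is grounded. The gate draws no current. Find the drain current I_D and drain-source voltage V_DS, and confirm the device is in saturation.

V_G = V_DD·R_2/(R_1+R_2) = 13×47/227 = 2.69 V. With the source grounded, V_GS = V_G = 2.69 V.
Assume saturation: I_D = (k_n/2)(V_GS − V_t)² = (2.1/2)×(2.69 − 1.4)² = 1.05×1.29² = 1.75 mA.
V_DS = V_DD − I_D·R_D = 13 − 1.75×2.2 = 9.15 V.
Saturation requires V_DS ≥ V_GS − V_t = 1.29 V; 9.15 ≥ 1.29 ✓.

I_D ≈ 1.8 mA, V_DS ≈ 9.1 V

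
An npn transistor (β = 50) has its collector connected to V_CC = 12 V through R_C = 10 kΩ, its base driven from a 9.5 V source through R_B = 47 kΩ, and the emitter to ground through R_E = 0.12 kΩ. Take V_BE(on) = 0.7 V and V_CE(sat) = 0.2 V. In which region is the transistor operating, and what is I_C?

Assume active: I_B = (9.5 − 0.7)/(47 + 51×0.12) = 0.166 mA, I_C = β·I_B = 8.28 mA.
Then V_CE = 12 − 8.28×10 − 8.45×0.12 = -71.8 V < 0.2 V — the active assumption fails.
Re-solve with V_CE = 0.2 V. KCL at the emitter: V_E/R_E = (V_BB−0.7−V_E)/R_B + (V_CC−0.2−V_E)/R_C, giving V_E = 0.162 V.
I_C = (V_CC − 0.2 − V_E)/R_C = (11.8 − 0.162)/10 = 1.16 mA.
Check: I_B = (8.8 − 0.162)/47 = 0.184 mA, and β·I_B = 9.19 mA > I_C, confirming saturation.

saturation; I_C ≈ 1.2 mA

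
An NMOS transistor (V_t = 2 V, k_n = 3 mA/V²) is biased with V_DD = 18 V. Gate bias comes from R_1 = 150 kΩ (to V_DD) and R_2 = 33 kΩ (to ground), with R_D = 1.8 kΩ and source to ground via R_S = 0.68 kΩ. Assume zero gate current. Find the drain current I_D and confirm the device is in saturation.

V_G = V_DD·R_2/(R_1+R_2) = 18×33/183 = 3.25 V.
Assume saturation: I_D = (k_n/2)(V_GS − V_t)² with V_GS = V_G − I_D·R_S = 3.25 − 0.68·I_D.
Substituting gives 0.694·I_D² − 3.54·I_D + 2.33 = 0, with roots I_D = 0.775 or 4.33 mA.
The root I_D = 4.33 mA gives V_GS = 0.301 V ≤ V_t, so take I_D = 0.775 mA.
Then V_GS = 2.72 V and V_DS = V_DD − I_D(R_D+R_S) = 18 − 0.775×2.48 = 16.1 V.
Saturation requires V_DS ≥ V_GS − V_t = 0.719 V; 16.1 ≥ 0.719 ✓.

I_D ≈ 0.78 mA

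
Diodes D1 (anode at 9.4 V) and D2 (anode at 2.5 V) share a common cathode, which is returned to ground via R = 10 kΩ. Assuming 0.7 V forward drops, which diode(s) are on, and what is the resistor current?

Assume both conduct. Then node N would need to be at both 9.4−0.7 = 8.7 V and 2.5−0.7 = 1.8 V, which is impossible.
Assume only D1 conducts: V_N = 9.4 − 0.7 = 8.7 V, so I_R = 8.7/10 = 0.87 mA.
Check D2: its anode-to-cathode voltage is 2.5 − 8.7 = -6.2 V < 0.7 V, so it is off. The assumption is consistent.

Only D1 conducts; I_R ≈ 0.87 mA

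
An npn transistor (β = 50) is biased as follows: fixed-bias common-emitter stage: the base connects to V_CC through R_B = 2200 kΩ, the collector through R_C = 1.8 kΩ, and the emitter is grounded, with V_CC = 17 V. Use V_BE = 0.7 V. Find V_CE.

V_CE ≈ 16 V

Base loop: V_CC = I_B·R_B + V_BE, so I_B = (17 − 0.7)/2200 kΩ = 0.00741 mA.
In the active region I_C = β·I_B = 50 × 0.00741 = 0.37 mA.
Collector loop: V_CE = V_CC − I_C·R_C = 17 − 0.37×1.8 = 16.3 V.
Since V_CE = 16.3 V > V_CE(sat) ≈ 0.2 V, the transistor is in the active region as assumed.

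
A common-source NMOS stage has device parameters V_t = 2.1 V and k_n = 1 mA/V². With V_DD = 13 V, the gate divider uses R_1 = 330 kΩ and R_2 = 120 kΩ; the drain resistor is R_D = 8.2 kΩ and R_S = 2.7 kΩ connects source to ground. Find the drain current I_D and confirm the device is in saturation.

V_G = V_DD·R_2/(R_1+R_2) = 13×120/450 = 3.47 V.
Assume saturation: I_D = (k_n/2)(V_GS − V_t)² with V_GS = V_G − I_D·R_S = 3.47 − 2.7·I_D.
Substituting gives 3.65·I_D² − 4.69·I_D + 0.934 = 0, with roots I_D = 0.246 or 1.04 mA.
The root I_D = 1.04 mA gives V_GS = 0.657 V ≤ V_t, so take I_D = 0.246 mA.
Then V_GS = 2.8 V and V_DS = V_DD − I_D(R_D+R_S) = 13 − 0.246×10.9 = 10.3 V.
Saturation requires V_DS ≥ V_GS − V_t = 0.702 V; 10.3 ≥ 0.702 ✓.

I_D ≈ 0.25 mA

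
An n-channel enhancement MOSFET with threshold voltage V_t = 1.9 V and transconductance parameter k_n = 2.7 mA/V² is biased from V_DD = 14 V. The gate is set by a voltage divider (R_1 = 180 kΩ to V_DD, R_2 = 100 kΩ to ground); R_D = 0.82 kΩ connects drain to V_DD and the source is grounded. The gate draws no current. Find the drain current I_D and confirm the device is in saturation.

I_D ≈ 13 mA

V_G = V_DD·R_2/(R_1+R_2) = 14×100/280 = 5 V. With the source grounded, V_GS = V_G = 5 V.
Assume saturation: I_D = (k_n/2)(V_GS − V_t)² = (2.7/2)×(5 − 1.9)² = 1.35×3.1² = 13 mA.
V_DS = V_DD − I_D·R_D = 14 − 13×0.82 = 3.36 V.
Saturation requires V_DS ≥ V_GS − V_t = 3.1 V; 3.36 ≥ 3.1 ✓.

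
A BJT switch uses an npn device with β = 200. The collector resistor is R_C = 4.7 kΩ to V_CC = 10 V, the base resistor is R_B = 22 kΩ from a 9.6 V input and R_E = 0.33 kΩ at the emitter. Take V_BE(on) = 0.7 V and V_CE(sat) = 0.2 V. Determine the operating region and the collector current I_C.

Assume active: I_B = (9.6 − 0.7)/(22 + 201×0.33) = 0.101 mA, I_C = β·I_B = 20.2 mA.
Then V_CE = 10 − 20.2×4.7 − 20.3×0.33 = -91.4 V < 0.2 V — the active assumption fails.
Re-solve with V_CE = 0.2 V. KCL at the emitter: V_E/R_E = (V_BB−0.7−V_E)/R_B + (V_CC−0.2−V_E)/R_C, giving V_E = 0.757 V.
I_C = (V_CC − 0.2 − V_E)/R_C = (9.8 − 0.757)/4.7 = 1.92 mA.
Check: I_B = (8.9 − 0.757)/22 = 0.37 mA, and β·I_B = 74 mA > I_C, confirming saturation.

saturation; I_C ≈ 1.9 mA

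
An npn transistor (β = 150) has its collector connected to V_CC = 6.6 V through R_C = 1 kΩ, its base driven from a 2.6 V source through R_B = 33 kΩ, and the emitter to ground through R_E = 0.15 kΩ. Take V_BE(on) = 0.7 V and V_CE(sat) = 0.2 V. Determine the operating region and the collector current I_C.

Assume active. Base-emitter loop: I_B = (V_BB − V_BE)/(R_B + (β+1)R_E) = (2.6 − 0.7)/(33 + 151×0.15) = 0.0341 mA.
I_C = β·I_B = 150×0.0341 = 5.12 mA.
V_CE = V_CC − I_C·R_C − I_E·R_E = 6.6 − 5.12×1 − 5.16×0.15 = 0.705 V > V_CE(sat), so the active-region assumption holds.

active; I_C ≈ 5.1 mA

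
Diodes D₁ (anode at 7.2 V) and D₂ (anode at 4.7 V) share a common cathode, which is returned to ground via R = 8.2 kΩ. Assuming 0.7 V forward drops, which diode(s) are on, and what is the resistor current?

Assume both conduct. Then node N would need to be at both 7.2−0.7 = 6.5 V and 4.7−0.7 = 4 V, which is impossible.
Assume only D₁ conducts: V_N = 7.2 − 0.7 = 6.5 V, so I_R = 6.5/8.2 = 0.793 mA.
Check D₂: its anode-to-cathode voltage is 4.7 − 6.5 = -1.8 V < 0.7 V, so it is off. The assumption is consistent.

Only D₁ conducts; I_R ≈ 0.79 mA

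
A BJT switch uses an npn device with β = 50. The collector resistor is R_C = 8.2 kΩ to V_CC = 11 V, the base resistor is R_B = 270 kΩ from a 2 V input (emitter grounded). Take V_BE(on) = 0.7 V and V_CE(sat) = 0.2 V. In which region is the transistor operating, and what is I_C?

Assume active. Base-emitter loop: I_B = (V_BB − V_BE)/R_B = (2 − 0.7)/270 = 0.00481 mA.
I_C = β·I_B = 50×0.00481 = 0.241 mA.
V_CE = V_CC − I_C·R_C = 11 − 0.241×8.2 = 9.03 V > V_CE(sat), so the active-region assumption holds.

active; I_C ≈ 0.24 mA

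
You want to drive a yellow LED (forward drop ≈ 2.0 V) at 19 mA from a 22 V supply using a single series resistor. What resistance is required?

R ≈ 1.1 kΩ

The resistor drops V_S − V_D = 22 − 2.0 = 20 V at 19 mA.
R = 20 V / 19 mA = 1.05 kΩ.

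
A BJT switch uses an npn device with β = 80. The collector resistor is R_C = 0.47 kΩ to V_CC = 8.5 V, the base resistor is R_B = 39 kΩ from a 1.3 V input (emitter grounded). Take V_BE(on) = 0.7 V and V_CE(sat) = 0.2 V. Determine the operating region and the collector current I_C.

Assume active. Base-emitter loop: I_B = (V_BB − V_BE)/R_B = (1.3 − 0.7)/39 = 0.0154 mA.
I_C = β·I_B = 80×0.0154 = 1.23 mA.
V_CE = V_CC − I_C·R_C = 8.5 − 1.23×0.47 = 7.92 V > V_CE(sat), so the active-region assumption holds.

active; I_C ≈ 1.2 mA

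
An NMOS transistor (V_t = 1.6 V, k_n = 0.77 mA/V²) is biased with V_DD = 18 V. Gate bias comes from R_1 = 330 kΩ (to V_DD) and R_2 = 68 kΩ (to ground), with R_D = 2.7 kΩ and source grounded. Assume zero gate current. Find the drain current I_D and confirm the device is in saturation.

I_D ≈ 0.84 mA

V_G = V_DD·R_2/(R_1+R_2) = 18×68/398 = 3.08 V. With the source grounded, V_GS = V_G = 3.08 V.
Assume saturation: I_D = (k_n/2)(V_GS − V_t)² = (0.77/2)×(3.08 − 1.6)² = 0.385×1.48² = 0.838 mA.
V_DS = V_DD − I_D·R_D = 18 − 0.838×2.7 = 15.7 V.
Saturation requires V_DS ≥ V_GS − V_t = 1.48 V; 15.7 ≥ 1.48 ✓.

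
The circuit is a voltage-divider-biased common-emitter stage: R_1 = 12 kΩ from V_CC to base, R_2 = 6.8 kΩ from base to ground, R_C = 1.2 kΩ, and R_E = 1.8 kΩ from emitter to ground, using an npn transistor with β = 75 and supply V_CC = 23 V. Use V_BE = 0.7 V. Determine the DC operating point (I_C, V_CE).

Thevenize the base divider: V_Th = V_CC·R_2/(R_1+R_2) = 23×6.8/18.8 = 8.32 V, R_Th = R_1‖R_2 = 4.34 kΩ.
Base-emitter loop: V_Th = I_B·R_Th + V_BE + (β+1)I_B·R_E, so I_B = (8.32 − 0.7) / (4.34 + 76×1.8) = 0.054 mA.
I_C = β·I_B = 75×0.054 = 4.05 mA, and I_E = (β+1)I_B = 4.1 mA.
V_CE = V_CC − I_C·R_C − I_E·R_E = 23 − 4.05×1.2 − 4.1×1.8 = 10.8 V.
V_CE = 10.8 V > 0.2 V confirms active-region operation.

I_C ≈ 4 mA, V_CE ≈ 11 V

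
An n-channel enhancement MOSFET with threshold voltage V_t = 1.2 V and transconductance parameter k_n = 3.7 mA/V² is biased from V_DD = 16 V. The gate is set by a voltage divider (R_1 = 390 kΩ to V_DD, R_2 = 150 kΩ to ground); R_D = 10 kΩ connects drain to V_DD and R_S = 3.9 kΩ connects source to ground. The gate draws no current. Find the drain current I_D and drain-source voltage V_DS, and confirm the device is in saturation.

V_G = V_DD·R_2/(R_1+R_2) = 16×150/540 = 4.44 V.
Assume saturation: I_D = (k_n/2)(V_GS − V_t)² with V_GS = V_G − I_D·R_S = 4.44 − 3.9·I_D.
Substituting gives 28.1·I_D² − 47.8·I_D + 19.5 = 0, with roots I_D = 0.677 or 1.02 mA.
The root I_D = 1.02 mA gives V_GS = 0.457 V ≤ V_t, so take I_D = 0.677 mA.
Then V_GS = 1.8 V and V_DS = V_DD − I_D(R_D+R_S) = 16 − 0.677×13.9 = 6.59 V.
Saturation requires V_DS ≥ V_GS − V_t = 0.605 V; 6.59 ≥ 0.605 ✓.

I_D ≈ 0.68 mA, V_DS ≈ 6.6 V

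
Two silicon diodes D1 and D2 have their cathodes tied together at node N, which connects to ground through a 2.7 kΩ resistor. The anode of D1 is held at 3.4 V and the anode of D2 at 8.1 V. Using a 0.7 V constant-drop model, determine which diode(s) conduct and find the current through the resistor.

Only D2 conducts; I_R ≈ 2.7 mA

Assume both conduct. Then node N would need to be at both 3.4−0.7 = 2.7 V and 8.1−0.7 = 7.4 V, which is impossible.
Assume only D2 conducts: V_N = 8.1 − 0.7 = 7.4 V, so I_R = 7.4/2.7 = 2.74 mA.
Check D1: its anode-to-cathode voltage is 3.4 − 7.4 = -4 V < 0.7 V, so it is off. The assumption is consistent.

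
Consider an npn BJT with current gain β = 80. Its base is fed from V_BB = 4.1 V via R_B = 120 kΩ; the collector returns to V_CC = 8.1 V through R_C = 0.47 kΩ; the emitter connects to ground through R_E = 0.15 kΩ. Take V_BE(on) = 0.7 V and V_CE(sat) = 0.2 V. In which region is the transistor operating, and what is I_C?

Assume active. Base-emitter loop: I_B = (V_BB − V_BE)/(R_B + (β+1)R_E) = (4.1 − 0.7)/(120 + 81×0.15) = 0.0257 mA.
I_C = β·I_B = 80×0.0257 = 2.06 mA.
V_CE = V_CC − I_C·R_C − I_E·R_E = 8.1 − 2.06×0.47 − 2.08×0.15 = 6.82 V > V_CE(sat), so the active-region assumption holds.

active; I_C ≈ 2.1 mA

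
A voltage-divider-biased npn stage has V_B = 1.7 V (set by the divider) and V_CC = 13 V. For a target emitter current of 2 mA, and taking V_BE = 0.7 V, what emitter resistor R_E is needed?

R_E ≈ 0.5 kΩ

V_E = V_B − V_BE = 1.7 − 0.7 = 1 V.
R_E = V_E / I_E = 1 / 2 = 0.5 kΩ.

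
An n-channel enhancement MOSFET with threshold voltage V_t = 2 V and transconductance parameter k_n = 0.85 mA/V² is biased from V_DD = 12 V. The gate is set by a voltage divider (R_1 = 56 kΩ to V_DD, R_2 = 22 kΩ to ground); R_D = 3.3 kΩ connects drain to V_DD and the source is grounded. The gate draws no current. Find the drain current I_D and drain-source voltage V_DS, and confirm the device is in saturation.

V_G = V_DD·R_2/(R_1+R_2) = 12×22/78 = 3.38 V. With the source grounded, V_GS = V_G = 3.38 V.
Assume saturation: I_D = (k_n/2)(V_GS − V_t)² = (0.85/2)×(3.38 − 2)² = 0.425×1.38² = 0.815 mA.
V_DS = V_DD − I_D·R_D = 12 − 0.815×3.3 = 9.31 V.
Saturation requires V_DS ≥ V_GS − V_t = 1.38 V; 9.31 ≥ 1.38 ✓.

I_D ≈ 0.81 mA, V_DS ≈ 9.3 V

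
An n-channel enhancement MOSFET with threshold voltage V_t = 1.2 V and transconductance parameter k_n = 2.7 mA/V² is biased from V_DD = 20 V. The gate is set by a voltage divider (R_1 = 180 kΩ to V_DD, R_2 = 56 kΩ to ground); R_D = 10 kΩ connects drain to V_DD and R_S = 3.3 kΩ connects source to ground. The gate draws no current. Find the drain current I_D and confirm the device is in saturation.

I_D ≈ 0.84 mA

V_G = V_DD·R_2/(R_1+R_2) = 20×56/236 = 4.75 V.
Assume saturation: I_D = (k_n/2)(V_GS − V_t)² with V_GS = V_G − I_D·R_S = 4.75 − 3.3·I_D.
Substituting gives 14.7·I_D² − 32.6·I_D + 17 = 0, with roots I_D = 0.836 or 1.38 mA.
The root I_D = 1.38 mA gives V_GS = 0.189 V ≤ V_t, so take I_D = 0.836 mA.
Then V_GS = 1.99 V and V_DS = V_DD − I_D(R_D+R_S) = 20 − 0.836×13.3 = 8.88 V.
Saturation requires V_DS ≥ V_GS − V_t = 0.787 V; 8.88 ≥ 0.787 ✓.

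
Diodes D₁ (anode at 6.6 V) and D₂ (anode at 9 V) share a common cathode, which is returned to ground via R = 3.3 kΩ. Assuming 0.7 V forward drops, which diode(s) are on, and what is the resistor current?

Assume both conduct. Then node N would need to be at both 6.6−0.7 = 5.9 V and 9−0.7 = 8.3 V, which is impossible.
Assume only D₂ conducts: V_N = 9 − 0.7 = 8.3 V, so I_R = 8.3/3.3 = 2.52 mA.
Check D₁: its anode-to-cathode voltage is 6.6 − 8.3 = -1.7 V < 0.7 V, so it is off. The assumption is consistent.

Only D₂ conducts; I_R ≈ 2.5 mA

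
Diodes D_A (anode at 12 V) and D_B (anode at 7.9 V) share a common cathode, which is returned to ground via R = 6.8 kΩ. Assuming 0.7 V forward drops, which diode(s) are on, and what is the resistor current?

Only D_A conducts; I_R ≈ 1.7 mA

Assume both conduct. Then node N would need to be at both 12−0.7 = 11.3 V and 7.9−0.7 = 7.2 V, which is impossible.
Assume only D_A conducts: V_N = 12 − 0.7 = 11.3 V, so I_R = 11.3/6.8 = 1.66 mA.
Check D_B: its anode-to-cathode voltage is 7.9 − 11.3 = -3.4 V < 0.7 V, so it is off. The assumption is consistent.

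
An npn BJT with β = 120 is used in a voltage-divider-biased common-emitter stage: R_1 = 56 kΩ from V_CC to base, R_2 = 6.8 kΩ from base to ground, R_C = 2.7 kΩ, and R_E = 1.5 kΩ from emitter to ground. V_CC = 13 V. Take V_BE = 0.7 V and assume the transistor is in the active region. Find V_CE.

V_CE ≈ 11 V

Thevenize the base divider: V_Th = V_CC·R_2/(R_1+R_2) = 13×6.8/62.8 = 1.41 V, R_Th = R_1‖R_2 = 6.06 kΩ.
Base-emitter loop: V_Th = I_B·R_Th + V_BE + (β+1)I_B·R_E, so I_B = (1.41 − 0.7) / (6.06 + 121×1.5) = 0.00377 mA.
I_C = β·I_B = 120×0.00377 = 0.453 mA, and I_E = (β+1)I_B = 0.457 mA.
V_CE = V_CC − I_C·R_C − I_E·R_E = 13 − 0.453×2.7 − 0.457×1.5 = 11.1 V.
V_CE = 11.1 V > 0.2 V confirms active-region operation.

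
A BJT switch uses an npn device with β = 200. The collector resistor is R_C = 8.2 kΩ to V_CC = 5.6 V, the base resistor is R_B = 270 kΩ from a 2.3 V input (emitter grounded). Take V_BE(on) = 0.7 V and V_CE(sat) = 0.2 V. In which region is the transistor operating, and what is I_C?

saturation; I_C ≈ 0.66 mA

Assume active: I_B = (2.3 − 0.7)/270 = 0.00593 mA, giving I_C = β·I_B = 1.19 mA.
But then V_CE = 5.6 − 1.19×8.2 = -4.12 V < V_CE(sat) = 0.2 V — impossible in the active region.
So the transistor is saturated. With V_CE = 0.2 V, I_C = (V_CC − 0.2)/R_C = 5.4/8.2 = 0.659 mA.
Check: β·I_B = 1.19 mA > I_C = 0.659 mA, confirming saturation.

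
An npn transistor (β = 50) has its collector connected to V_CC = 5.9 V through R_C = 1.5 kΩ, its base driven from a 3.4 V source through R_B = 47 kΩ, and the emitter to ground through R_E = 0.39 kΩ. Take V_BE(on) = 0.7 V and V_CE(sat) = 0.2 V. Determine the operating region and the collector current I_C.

active; I_C ≈ 2 mA

Assume active. Base-emitter loop: I_B = (V_BB − V_BE)/(R_B + (β+1)R_E) = (3.4 − 0.7)/(47 + 51×0.39) = 0.0404 mA.
I_C = β·I_B = 50×0.0404 = 2.02 mA.
V_CE = V_CC − I_C·R_C − I_E·R_E = 5.9 − 2.02×1.5 − 2.06×0.39 = 2.07 V > V_CE(sat), so the active-region assumption holds.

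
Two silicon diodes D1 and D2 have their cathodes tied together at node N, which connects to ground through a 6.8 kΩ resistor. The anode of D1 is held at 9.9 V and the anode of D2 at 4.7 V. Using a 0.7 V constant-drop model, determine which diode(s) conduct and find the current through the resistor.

Only D1 conducts; I_R ≈ 1.4 mA

Assume both conduct. Then node N would need to be at both 9.9−0.7 = 9.2 V and 4.7−0.7 = 4 V, which is impossible.
Assume only D1 conducts: V_N = 9.9 − 0.7 = 9.2 V, so I_R = 9.2/6.8 = 1.35 mA.
Check D2: its anode-to-cathode voltage is 4.7 − 9.2 = -4.5 V < 0.7 V, so it is off. The assumption is consistent.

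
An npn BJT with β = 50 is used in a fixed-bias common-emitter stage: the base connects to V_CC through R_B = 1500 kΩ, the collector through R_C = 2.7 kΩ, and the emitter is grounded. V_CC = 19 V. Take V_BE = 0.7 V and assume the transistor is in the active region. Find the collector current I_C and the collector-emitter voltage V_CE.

I_C ≈ 0.61 mA, V_CE ≈ 17 V

Base loop: V_CC = I_B·R_B + V_BE, so I_B = (19 − 0.7)/1500 kΩ = 0.0122 mA.
In the active region I_C = β·I_B = 50 × 0.0122 = 0.61 mA.
Collector loop: V_CE = V_CC − I_C·R_C = 19 − 0.61×2.7 = 17.4 V.
Since V_CE = 17.4 V > V_CE(sat) ≈ 0.2 V, the transistor is in the active region as assumed.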